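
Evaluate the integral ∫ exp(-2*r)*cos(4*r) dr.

exp(-2*r)*sin(4*r)/5 - exp(-2*r)*cos(4*r)/10 + C

Let I denote the integral. Integrate by parts with u = cos(4*r), dv = exp(-2*r) dr, so v = -exp(-2*r)/2: I = -exp(-2*r)*cos(4*r)/2 − 2·∫ exp(-2*r)*sin(4*r) dr.
Apply parts again with u = sin(4*r), dv = exp(-2*r) dr: ∫ exp(-2*r)*sin(4*r) dr = -exp(-2*r)*sin(4*r)/2 + 2·I. Substituting back brings back I: I = exp(-2*r)*sin(4*r) - exp(-2*r)*cos(4*r)/2 − 4·I.
Solving for I: (1 + 4)·I equals the remaining terms, so I = (1/5)·(exp(-2*r)*sin(4*r) - exp(-2*r)*cos(4*r)/2).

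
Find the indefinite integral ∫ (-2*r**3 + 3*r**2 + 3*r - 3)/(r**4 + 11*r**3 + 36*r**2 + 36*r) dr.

Factor the denominator: r*(r + 2)*(r + 3)*(r + 6).
Partial-fraction decomposition: -173/(24*(r + 6)) + 23/(3*(r + 3)) - 19/(8*(r + 2)) - 1/(12*r).
Integrate each term: A/(r−a) contributes A·log|r−a|.

-log(r)/12 - 19*log(r + 2)/8 + 23*log(r + 3)/3 - 173*log(r + 6)/24 + C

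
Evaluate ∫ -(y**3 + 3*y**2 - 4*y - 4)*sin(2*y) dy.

y**3*cos(2*y)/2 - 3*y**2*sin(2*y)/4 + 3*y**2*cos(2*y)/2 - 3*y*sin(2*y)/2 - 11*y*cos(2*y)/4 + 11*sin(2*y)/8 - 11*cos(2*y)/4 + C

Use integration by parts with u = y**3 + 3*y**2 - 4*y - 4, dv = -sin(2*y) dy, so v = cos(2*y)/2.
Apply parts 3 times (tabular method): alternate signs, differentiate u down to 0, integrate dv up.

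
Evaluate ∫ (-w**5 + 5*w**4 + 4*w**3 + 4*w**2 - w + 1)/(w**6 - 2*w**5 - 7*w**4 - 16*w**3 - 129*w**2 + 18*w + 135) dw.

149*log(w - 5)/1632 - 3*log(w - 1)/80 + log(w + 1)/30 - 145*log(w + 3)/288 - 893*log(w**2 + 9)/3060 + 563*atan(w/3)/1530 + C

Factor the denominator: (w - 5)*(w - 1)*(w + 1)*(w + 3)*(w**2 + 9).
Partial-fraction decomposition: -(893*w - 1689)/(1530*(w**2 + 9)) - 145/(288*(w + 3)) + 1/(30*(w + 1)) - 3/(80*(w - 1)) + 149/(1632*(w - 5)).
Integrate each term; A/(w−a) gives A·log|w−a|; the (Bw+D)/(w²+p²) term gives a log and an atan.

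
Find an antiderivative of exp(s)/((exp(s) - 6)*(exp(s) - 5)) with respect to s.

log(exp(s) - 6) - log(exp(s) - 5) + C

Let u = e^s, du = e^s ds.
The integral becomes ∫ du/((u-6)(u-5)); decompose into partial fractions.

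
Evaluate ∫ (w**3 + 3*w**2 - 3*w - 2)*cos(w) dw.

w**3*sin(w) + 3*w**2*sin(w) + 3*w**2*cos(w) - 9*w*sin(w) + 6*w*cos(w) - 8*sin(w) - 9*cos(w) + C

Use integration by parts with u = w**3 + 3*w**2 - 3*w - 2, dv = cos(w) dw, so v = sin(w).
Apply parts 3 times (tabular method): alternate signs, differentiate u down to 0, integrate dv up.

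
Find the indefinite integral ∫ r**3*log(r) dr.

Use integration by parts with u = log(r), dv = r**3 dr.
Then du = 1/r dr and v = r**4/4.

r**4*log(r)/4 - r**4/16 + C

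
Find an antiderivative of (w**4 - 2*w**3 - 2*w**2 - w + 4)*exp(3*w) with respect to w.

(27*w**4 - 90*w**3 + 36*w**2 - 51*w + 125)*exp(3*w)/81 + C

Use integration by parts with u = w**4 - 2*w**3 - 2*w**2 - w + 4, dv = exp(3*w) dw, so v = exp(3*w)/3.
Apply parts 4 times (tabular method): alternate signs, differentiate u down to 0, integrate dv up.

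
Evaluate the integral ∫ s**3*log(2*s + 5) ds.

s**4*log(2*s + 5)/4 - s**4/16 + 5*s**3/24 - 25*s**2/32 + 125*s/32 - 625*log(2*s + 5)/64 + C

Use integration by parts with u = log(2*s + 5), dv = s**3 ds.
Then du = 2/(2*s + 5) ds and v = s**4/4.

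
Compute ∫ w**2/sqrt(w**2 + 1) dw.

Substitute w = tan(θ), so dw = sec(θ)^2 dθ and the radical becomes sqrt(w**2 + 1) = sec(θ) by the Pythagorean identity.
Integrate the resulting trig expression in θ, then back-substitute tan(θ) = w, sec(θ) = sqrt(w**2 + 1) (absorbing any constant into C).

w*sqrt(w**2 + 1)/2 - log(w + sqrt(w**2 + 1))/2 + C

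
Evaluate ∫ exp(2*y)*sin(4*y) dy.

exp(2*y)*sin(4*y)/10 - exp(2*y)*cos(4*y)/5 + C

Let I denote the integral. Integrate by parts with u = sin(4*y), dv = exp(2*y) dy, so v = exp(2*y)/2: I = exp(2*y)*sin(4*y)/2 − 2·∫ exp(2*y)*cos(4*y) dy.
Apply parts again with u = cos(4*y), dv = exp(2*y) dy: ∫ exp(2*y)*cos(4*y) dy = exp(2*y)*cos(4*y)/2 + 2·I. Substituting back brings back I: I = exp(2*y)*sin(4*y)/2 - exp(2*y)*cos(4*y) − 4·I.
Solving for I: (1 + 4)·I equals the remaining terms, so I = (1/5)·(exp(2*y)*sin(4*y)/2 - exp(2*y)*cos(4*y)).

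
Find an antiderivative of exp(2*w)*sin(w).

Let I denote the integral. Integrate by parts with u = sin(w), dv = exp(2*w) dw, so v = exp(2*w)/2: I = exp(2*w)*sin(w)/2 − (1/2)·∫ exp(2*w)*cos(w) dw.
Apply parts again with u = cos(w), dv = exp(2*w) dw: ∫ exp(2*w)*cos(w) dw = exp(2*w)*cos(w)/2 + (1/2)·I. Substituting back brings back I: I = exp(2*w)*sin(w)/2 - exp(2*w)*cos(w)/4 − (1/4)·I.
Solving for I: (1 + 1/4)·I equals the remaining terms, so I = (4/5)·(exp(2*w)*sin(w)/2 - exp(2*w)*cos(w)/4).

2*exp(2*w)*sin(w)/5 - exp(2*w)*cos(w)/5 + C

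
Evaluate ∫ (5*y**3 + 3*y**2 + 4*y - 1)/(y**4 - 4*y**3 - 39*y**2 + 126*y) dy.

Factor the denominator: y*(y - 7)*(y - 3)*(y + 6).
Partial-fraction decomposition: 997/(702*(y + 6)) - 173/(108*(y - 3)) + 1889/(364*(y - 7)) - 1/(126*y).
Integrate each term: A/(y−a) contributes A·log|y−a|.

-log(y)/126 + 1889*log(y - 7)/364 - 173*log(y - 3)/108 + 997*log(y + 6)/702 + C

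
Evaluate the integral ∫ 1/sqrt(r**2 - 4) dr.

Substitute r = 2·sec(θ), so dr = 2·sec(θ)*tan(θ) dθ and the radical becomes sqrt(r**2 - 4) = 2·tan(θ) by the Pythagorean identity.
Integrate the resulting trig expression in θ, then back-substitute sec(θ) = r/2, tan(θ) = sqrt(r**2 - 4)/2 (absorbing any constant into C).

log(r + sqrt(r**2 - 4)) + C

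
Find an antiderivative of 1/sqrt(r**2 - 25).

Substitute r = 5·sec(θ), so dr = 5·sec(θ)*tan(θ) dθ and the radical becomes sqrt(r**2 - 25) = 5·tan(θ) by the Pythagorean identity.
Integrate the resulting trig expression in θ, then back-substitute sec(θ) = r/5, tan(θ) = sqrt(r**2 - 25)/5 (absorbing any constant into C).

log(r + sqrt(r**2 - 25)) + C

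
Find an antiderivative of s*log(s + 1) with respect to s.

Use integration by parts with u = log(s + 1), dv = s ds.
Then du = 1/(s + 1) ds and v = s**2/2.

s**2*log(s + 1)/2 - s**2/4 + s/2 - log(s + 1)/2 + C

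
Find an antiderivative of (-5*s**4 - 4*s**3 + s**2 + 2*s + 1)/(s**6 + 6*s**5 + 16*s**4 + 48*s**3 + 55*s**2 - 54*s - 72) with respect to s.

Factor the denominator: (s - 1)*(s + 1)*(s + 2)*(s + 4)*(s**2 + 9).
Partial-fraction decomposition: -(488*s + 493)/(650*(s**2 + 9)) + 203/(150*(s + 4)) - 47/(78*(s + 2)) + 1/(60*(s + 1)) - 1/(60*(s - 1)).
Integrate each term; A/(s−a) gives A·log|s−a|; the (Bs+D)/(s²+p²) term gives a log and an atan.

-log(s - 1)/60 + log(s + 1)/60 - 47*log(s + 2)/78 + 203*log(s + 4)/150 - 122*log(s**2 + 9)/325 - 493*atan(s/3)/1950 + C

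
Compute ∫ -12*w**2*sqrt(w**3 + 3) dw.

Let u = w**3 + 3, so du = (3*w**2) dw.
Rewriting, the integral becomes -4·∫ √u du = -4·(2/3)u^(3/2).
Substituting back, u = w**3 + 3.

-8*(w**3 + 3)**(3/2)/3 + C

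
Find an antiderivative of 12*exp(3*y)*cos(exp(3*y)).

4*sin(exp(3*y)) + C

Let u = exp(3*y), so du = (3*exp(3*y)) dy.
Rewriting, the integral becomes 4·∫ cos(u) du = 4·sin(u).
Substituting back, u = exp(3*y).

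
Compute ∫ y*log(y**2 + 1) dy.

Let u = y**2 + 1, so du = (2*y) dy.
The integral becomes (1/2)·∫ log(u) du; integrate by parts with u′=log(u), dv′=du.

y**2*log(y**2 + 1)/2 - y**2/2 + log(y**2 + 1)/2 + C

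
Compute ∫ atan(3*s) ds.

s*atan(3*s) - log(9*s**2 + 1)/6 + C

Use integration by parts with u = arctan(3*s), dv = ds.
Then du = 3/(9*s**2 + 1) ds.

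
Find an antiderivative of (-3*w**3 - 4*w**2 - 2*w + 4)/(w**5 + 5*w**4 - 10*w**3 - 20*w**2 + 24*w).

log(w)/6 - 5*log(w - 2)/8 + 5*log(w - 1)/21 - log(w + 2)/6 + 65*log(w + 6)/168 + C

Factor the denominator: w*(w - 2)*(w - 1)*(w + 2)*(w + 6).
Partial-fraction decomposition: 65/(168*(w + 6)) - 1/(6*(w + 2)) + 5/(21*(w - 1)) - 5/(8*(w - 2)) + 1/(6*w).
Integrate each term: A/(w−a) contributes A·log|w−a|.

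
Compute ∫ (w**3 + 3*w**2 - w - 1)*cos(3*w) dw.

Use integration by parts with u = w**3 + 3*w**2 - w - 1, dv = cos(3*w) dw, so v = sin(3*w)/3.
Apply parts 3 times (tabular method): alternate signs, differentiate u down to 0, integrate dv up.

w**3*sin(3*w)/3 + w**2*sin(3*w) + w**2*cos(3*w)/3 - 5*w*sin(3*w)/9 + 2*w*cos(3*w)/3 - 5*sin(3*w)/9 - 5*cos(3*w)/27 + C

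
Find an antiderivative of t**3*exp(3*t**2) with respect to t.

Let u = t², du = 2t dt; rewrite as (1/2)∫ u^1·exp(3u) du.
Now integrate by parts 1 time.

(3*t**2 - 1)*exp(3*t**2)/18 + C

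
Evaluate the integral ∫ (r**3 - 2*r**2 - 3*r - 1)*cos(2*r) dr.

Use integration by parts with u = r**3 - 2*r**2 - 3*r - 1, dv = cos(2*r) dr, so v = sin(2*r)/2.
Apply parts 3 times (tabular method): alternate signs, differentiate u down to 0, integrate dv up.

r**3*sin(2*r)/2 - r**2*sin(2*r) + 3*r**2*cos(2*r)/4 - 9*r*sin(2*r)/4 - r*cos(2*r) - 9*cos(2*r)/8 + C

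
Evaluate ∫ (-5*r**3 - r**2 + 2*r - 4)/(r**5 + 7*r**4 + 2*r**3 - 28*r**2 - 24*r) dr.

Factor the denominator: r*(r - 2)*(r + 1)*(r + 2)*(r + 6).
Partial-fraction decomposition: 257/(240*(r + 6)) - 7/(8*(r + 2)) - 2/(15*(r + 1)) - 11/(48*(r - 2)) + 1/(6*r).
Integrate each term: A/(r−a) contributes A·log|r−a|.

log(r)/6 - 11*log(r - 2)/48 - 2*log(r + 1)/15 - 7*log(r + 2)/8 + 257*log(r + 6)/240 + C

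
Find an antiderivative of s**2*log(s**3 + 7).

Let u = s**3 + 7, so du = (3*s**2) ds.
The integral becomes (1/3)·∫ log(u) du; integrate by parts with u′=log(u), dv′=du.

s**3*log(s**3 + 7)/3 - s**3/3 + 7*log(s**3 + 7)/3 + C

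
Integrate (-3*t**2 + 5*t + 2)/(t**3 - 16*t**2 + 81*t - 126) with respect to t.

-55*log(t - 7)/2 + 76*log(t - 6)/3 - 5*log(t - 3)/6 + C

Factor the denominator: (t - 7)*(t - 6)*(t - 3).
Partial-fraction decomposition: -5/(6*(t - 3)) + 76/(3*(t - 6)) - 55/(2*(t - 7)).
Integrate each term: A/(t−a) contributes A·log|t−a|.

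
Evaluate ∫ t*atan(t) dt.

Use integration by parts with u = arctan(t), dv = t dt.
Then du = 1/(t**2 + 1) dt.

t**2*atan(t)/2 - t/2 + atan(t)/2 + C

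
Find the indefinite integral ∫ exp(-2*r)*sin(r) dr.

Let I denote the integral. Integrate by parts with u = sin(r), dv = exp(-2*r) dr, so v = -exp(-2*r)/2: I = -exp(-2*r)*sin(r)/2 + (1/2)·∫ exp(-2*r)*cos(r) dr.
Apply parts again with u = cos(r), dv = exp(-2*r) dr: ∫ exp(-2*r)*cos(r) dr = -exp(-2*r)*cos(r)/2 − (1/2)·I. Substituting back brings back I: I = -exp(-2*r)*sin(r)/2 - exp(-2*r)*cos(r)/4 − (1/4)·I.
Solving for I: (1 + 1/4)·I equals the remaining terms, so I = (4/5)·(-exp(-2*r)*sin(r)/2 - exp(-2*r)*cos(r)/4).

-2*exp(-2*r)*sin(r)/5 - exp(-2*r)*cos(r)/5 + C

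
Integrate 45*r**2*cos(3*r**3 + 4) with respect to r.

5*sin(3*r**3 + 4) + C

Let u = 3*r**3 + 4, so du = (9*r**2) dr.
Rewriting, the integral becomes 5·∫ cos(u) du = 5·sin(u).
Substituting back, u = 3*r**3 + 4.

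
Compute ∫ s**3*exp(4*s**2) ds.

(4*s**2 - 1)*exp(4*s**2)/32 + C

Let u = s², du = 2s ds; rewrite as (1/2)∫ u^1·exp(4u) du.
Now integrate by parts 1 time.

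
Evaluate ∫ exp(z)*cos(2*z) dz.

Let I denote the integral. Integrate by parts with u = cos(2*z), dv = exp(z) dz, so v = exp(z): I = exp(z)*cos(2*z) + 2·∫ exp(z)*sin(2*z) dz.
Apply parts again with u = sin(2*z), dv = exp(z) dz: ∫ exp(z)*sin(2*z) dz = exp(z)*sin(2*z) − 2·I. Substituting back brings back I: I = 2*exp(z)*sin(2*z) + exp(z)*cos(2*z) − 4·I.
Solving for I: (1 + 4)·I equals the remaining terms, so I = (1/5)·(2*exp(z)*sin(2*z) + exp(z)*cos(2*z)).

2*exp(z)*sin(2*z)/5 + exp(z)*cos(2*z)/5 + C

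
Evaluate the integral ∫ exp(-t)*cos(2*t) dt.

Let I denote the integral. Integrate by parts with u = cos(2*t), dv = exp(-t) dt, so v = -exp(-t): I = -exp(-t)*cos(2*t) − 2·∫ exp(-t)*sin(2*t) dt.
Apply parts again with u = sin(2*t), dv = exp(-t) dt: ∫ exp(-t)*sin(2*t) dt = -exp(-t)*sin(2*t) + 2·I. Substituting back brings back I: I = 2*exp(-t)*sin(2*t) - exp(-t)*cos(2*t) − 4·I.
Solving for I: (1 + 4)·I equals the remaining terms, so I = (1/5)·(2*exp(-t)*sin(2*t) - exp(-t)*cos(2*t)).

2*exp(-t)*sin(2*t)/5 - exp(-t)*cos(2*t)/5 + C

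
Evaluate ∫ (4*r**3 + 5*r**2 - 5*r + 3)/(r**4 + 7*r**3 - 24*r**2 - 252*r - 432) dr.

Factor the denominator: (r - 6)*(r + 3)*(r + 4)*(r + 6).
Partial-fraction decomposition: 217/(24*(r + 6)) - 153/(20*(r + 4)) + 5/(3*(r + 3)) + 113/(120*(r - 6)).
Integrate each term: A/(r−a) contributes A·log|r−a|.

113*log(r - 6)/120 + 5*log(r + 3)/3 - 153*log(r + 4)/20 + 217*log(r + 6)/24 + C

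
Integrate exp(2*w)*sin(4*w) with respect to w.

exp(2*w)*sin(4*w)/10 - exp(2*w)*cos(4*w)/5 + C

Let I denote the integral. Integrate by parts with u = sin(4*w), dv = exp(2*w) dw, so v = exp(2*w)/2: I = exp(2*w)*sin(4*w)/2 − 2·∫ exp(2*w)*cos(4*w) dw.
Apply parts again with u = cos(4*w), dv = exp(2*w) dw: ∫ exp(2*w)*cos(4*w) dw = exp(2*w)*cos(4*w)/2 + 2·I. Substituting back brings back I: I = exp(2*w)*sin(4*w)/2 - exp(2*w)*cos(4*w) − 4·I.
Solving for I: (1 + 4)·I equals the remaining terms, so I = (1/5)·(exp(2*w)*sin(4*w)/2 - exp(2*w)*cos(4*w)).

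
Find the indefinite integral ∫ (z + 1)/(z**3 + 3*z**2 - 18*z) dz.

-log(z)/18 + 4*log(z - 3)/27 - 5*log(z + 6)/54 + C

Factor the denominator: z*(z - 3)*(z + 6).
Partial-fraction decomposition: -5/(54*(z + 6)) + 4/(27*(z - 3)) - 1/(18*z).
Integrate each term: A/(z−a) contributes A·log|z−a|.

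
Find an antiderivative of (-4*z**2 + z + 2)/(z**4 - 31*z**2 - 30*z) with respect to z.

-log(z)/15 - 68*log(z - 6)/231 - 3*log(z + 1)/28 + 103*log(z + 5)/220 + C

Factor the denominator: z*(z - 6)*(z + 1)*(z + 5).
Partial-fraction decomposition: 103/(220*(z + 5)) - 3/(28*(z + 1)) - 68/(231*(z - 6)) - 1/(15*z).
Integrate each term: A/(z−a) contributes A·log|z−a|.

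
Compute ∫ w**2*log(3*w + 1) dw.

w**3*log(3*w + 1)/3 - w**3/9 + w**2/18 - w/27 + log(3*w + 1)/81 + C

Use integration by parts with u = log(3*w + 1), dv = w**2 dw.
Then du = 3/(3*w + 1) dw and v = w**3/3.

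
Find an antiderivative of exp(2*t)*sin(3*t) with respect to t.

Let I denote the integral. Integrate by parts with u = sin(3*t), dv = exp(2*t) dt, so v = exp(2*t)/2: I = exp(2*t)*sin(3*t)/2 − (3/2)·∫ exp(2*t)*cos(3*t) dt.
Apply parts again with u = cos(3*t), dv = exp(2*t) dt: ∫ exp(2*t)*cos(3*t) dt = exp(2*t)*cos(3*t)/2 + (3/2)·I. Substituting back brings back I: I = exp(2*t)*sin(3*t)/2 - 3*exp(2*t)*cos(3*t)/4 − (9/4)·I.
Solving for I: (1 + 9/4)·I equals the remaining terms, so I = (4/13)·(exp(2*t)*sin(3*t)/2 - 3*exp(2*t)*cos(3*t)/4).

2*exp(2*t)*sin(3*t)/13 - 3*exp(2*t)*cos(3*t)/13 + C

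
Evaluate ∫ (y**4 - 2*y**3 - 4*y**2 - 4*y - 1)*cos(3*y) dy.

y**4*sin(3*y)/3 - 2*y**3*sin(3*y)/3 + 4*y**3*cos(3*y)/9 - 16*y**2*sin(3*y)/9 - 2*y**2*cos(3*y)/3 - 8*y*sin(3*y)/9 - 32*y*cos(3*y)/27 + 5*sin(3*y)/81 - 8*cos(3*y)/27 + C

Use integration by parts with u = y**4 - 2*y**3 - 4*y**2 - 4*y - 1, dv = cos(3*y) dy, so v = sin(3*y)/3.
Apply parts 4 times (tabular method): alternate signs, differentiate u down to 0, integrate dv up.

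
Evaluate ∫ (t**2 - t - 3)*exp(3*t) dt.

(9*t**2 - 15*t - 22)*exp(3*t)/27 + C

Use integration by parts with u = t**2 - t - 3, dv = exp(3*t) dt, so v = exp(3*t)/3.
Apply parts 2 times (tabular method): alternate signs, differentiate u down to 0, integrate dv up.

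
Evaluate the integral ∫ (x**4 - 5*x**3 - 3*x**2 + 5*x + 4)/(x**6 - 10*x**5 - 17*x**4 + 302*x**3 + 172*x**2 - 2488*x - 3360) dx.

Factor the denominator: (x - 7)*(x - 6)*(x - 5)*(x + 2)**2*(x + 4).
Partial-fraction decomposition: -64/(495*(x + 4)) + 20059/(254016*(x + 2)) - 19/(504*(x + 2)**2) - 23/(441*(x - 5)) - 71/(320*(x - 6)) + 289/(891*(x - 7)).
Integrate each term; A/(x−a) gives A·log|x−a|; A/(x−a)² gives −A/(x−a).

289*log(x - 7)/891 - 71*log(x - 6)/320 - 23*log(x - 5)/441 + 20059*log(x + 2)/254016 - 64*log(x + 4)/495 + 19/(504*x + 1008) + C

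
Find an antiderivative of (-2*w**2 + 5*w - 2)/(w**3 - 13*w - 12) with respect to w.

-2*log(w - 4)/5 + 9*log(w + 1)/10 - 5*log(w + 3)/2 + C

Factor the denominator: (w - 4)*(w + 1)*(w + 3).
Partial-fraction decomposition: -5/(2*(w + 3)) + 9/(10*(w + 1)) - 2/(5*(w - 4)).
Integrate each term: A/(w−a) contributes A·log|w−a|.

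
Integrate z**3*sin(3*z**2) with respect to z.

Let u = z², du = 2z dz; rewrite as (1/2)∫ u^1·sin(3u) du.
Now integrate by parts 1 time.

-z**2*cos(3*z**2)/6 + sin(3*z**2)/18 + C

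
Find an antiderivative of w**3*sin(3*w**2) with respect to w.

Let u = w², du = 2w dw; rewrite as (1/2)∫ u^1·sin(3u) du.
Now integrate by parts 1 time.

-w**2*cos(3*w**2)/6 + sin(3*w**2)/18 + C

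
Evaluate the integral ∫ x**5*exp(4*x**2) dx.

(8*x**4 - 4*x**2 + 1)*exp(4*x**2)/64 + C

Let u = x², du = 2x dx; rewrite as (1/2)∫ u^2·exp(4u) du.
Now integrate by parts 2 times.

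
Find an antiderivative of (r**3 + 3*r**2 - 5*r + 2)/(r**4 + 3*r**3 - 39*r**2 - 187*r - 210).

457*log(r - 7)/1080 - 16*log(r + 2)/27 + 17*log(r + 3)/20 + 23*log(r + 5)/72 + C

Factor the denominator: (r - 7)*(r + 2)*(r + 3)*(r + 5).
Partial-fraction decomposition: 23/(72*(r + 5)) + 17/(20*(r + 3)) - 16/(27*(r + 2)) + 457/(1080*(r - 7)).
Integrate each term: A/(r−a) contributes A·log|r−a|.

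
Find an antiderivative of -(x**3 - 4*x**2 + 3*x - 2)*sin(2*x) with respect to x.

Use integration by parts with u = x**3 - 4*x**2 + 3*x - 2, dv = -sin(2*x) dx, so v = cos(2*x)/2.
Apply parts 3 times (tabular method): alternate signs, differentiate u down to 0, integrate dv up.

x**3*cos(2*x)/2 - 3*x**2*sin(2*x)/4 - 2*x**2*cos(2*x) + 2*x*sin(2*x) + 3*x*cos(2*x)/4 - 3*sin(2*x)/8 + C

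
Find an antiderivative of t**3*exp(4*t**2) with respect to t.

(4*t**2 - 1)*exp(4*t**2)/32 + C

Let u = t², du = 2t dt; rewrite as (1/2)∫ u^1·exp(4u) du.
Now integrate by parts 1 time.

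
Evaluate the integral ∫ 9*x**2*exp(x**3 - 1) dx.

3*exp(x**3 - 1) + C

Let u = x**3 - 1, so du = (3*x**2) dx.
Rewriting, the integral becomes 3·∫ e^u du = 3·e^u.
Substituting back, u = x**3 - 1.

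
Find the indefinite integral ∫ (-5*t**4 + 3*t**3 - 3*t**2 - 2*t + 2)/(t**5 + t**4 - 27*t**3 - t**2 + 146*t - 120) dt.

-571*log(t - 4)/189 + log(t - 2) - 5*log(t - 1)/72 + 101*log(t + 3)/56 - 509*log(t + 5)/108 + C

Factor the denominator: (t - 4)*(t - 2)*(t - 1)*(t + 3)*(t + 5).
Partial-fraction decomposition: -509/(108*(t + 5)) + 101/(56*(t + 3)) - 5/(72*(t - 1)) + 1/(t - 2) - 571/(189*(t - 4)).
Integrate each term: A/(t−a) contributes A·log|t−a|.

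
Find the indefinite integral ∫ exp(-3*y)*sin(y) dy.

-3*exp(-3*y)*sin(y)/10 - exp(-3*y)*cos(y)/10 + C

Let I denote the integral. Integrate by parts with u = sin(y), dv = exp(-3*y) dy, so v = -exp(-3*y)/3: I = -exp(-3*y)*sin(y)/3 + (1/3)·∫ exp(-3*y)*cos(y) dy.
Apply parts again with u = cos(y), dv = exp(-3*y) dy: ∫ exp(-3*y)*cos(y) dy = -exp(-3*y)*cos(y)/3 − (1/3)·I. Substituting back brings back I: I = -exp(-3*y)*sin(y)/3 - exp(-3*y)*cos(y)/9 − (1/9)·I.
Solving for I: (1 + 1/9)·I equals the remaining terms, so I = (9/10)·(-exp(-3*y)*sin(y)/3 - exp(-3*y)*cos(y)/9).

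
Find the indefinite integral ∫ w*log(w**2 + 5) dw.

w**2*log(w**2 + 5)/2 - w**2/2 + 5*log(w**2 + 5)/2 + C

Let u = w**2 + 5, so du = (2*w) dw.
The integral becomes (1/2)·∫ log(u) du; integrate by parts with u′=log(u), dv′=du.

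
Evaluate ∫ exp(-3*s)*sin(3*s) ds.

Let I denote the integral. Integrate by parts with u = sin(3*s), dv = exp(-3*s) ds, so v = -exp(-3*s)/3: I = -exp(-3*s)*sin(3*s)/3 + ∫ exp(-3*s)*cos(3*s) ds.
Apply parts again with u = cos(3*s), dv = exp(-3*s) ds: ∫ exp(-3*s)*cos(3*s) ds = -exp(-3*s)*cos(3*s)/3 − I. Substituting back brings back I: I = -exp(-3*s)*sin(3*s)/3 - exp(-3*s)*cos(3*s)/3 − I.
Solving for I: (1 + 1)·I equals the remaining terms, so I = (1/2)·(-exp(-3*s)*sin(3*s)/3 - exp(-3*s)*cos(3*s)/3).

-exp(-3*s)*sin(3*s)/6 - exp(-3*s)*cos(3*s)/6 + C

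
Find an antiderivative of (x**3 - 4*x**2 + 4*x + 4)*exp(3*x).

Use integration by parts with u = x**3 - 4*x**2 + 4*x + 4, dv = exp(3*x) dx, so v = exp(3*x)/3.
Apply parts 3 times (tabular method): alternate signs, differentiate u down to 0, integrate dv up.

(9*x**3 - 45*x**2 + 66*x + 14)*exp(3*x)/27 + C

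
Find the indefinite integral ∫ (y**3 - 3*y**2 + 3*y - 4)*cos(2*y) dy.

Use integration by parts with u = y**3 - 3*y**2 + 3*y - 4, dv = cos(2*y) dy, so v = sin(2*y)/2.
Apply parts 3 times (tabular method): alternate signs, differentiate u down to 0, integrate dv up.

y**3*sin(2*y)/2 - 3*y**2*sin(2*y)/2 + 3*y**2*cos(2*y)/4 + 3*y*sin(2*y)/4 - 3*y*cos(2*y)/2 - 5*sin(2*y)/4 + 3*cos(2*y)/8 + C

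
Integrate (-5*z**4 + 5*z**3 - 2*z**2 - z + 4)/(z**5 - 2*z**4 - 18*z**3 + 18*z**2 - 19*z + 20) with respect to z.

-2551*log(z - 5)/936 - log(z - 1)/40 - 1624*log(z + 4)/765 - 14*log(z**2 + 1)/221 + 71*atan(z)/442 + C

Factor the denominator: (z - 5)*(z - 1)*(z + 4)*(z**2 + 1).
Partial-fraction decomposition: -(56*z - 71)/(442*(z**2 + 1)) - 1624/(765*(z + 4)) - 1/(40*(z - 1)) - 2551/(936*(z - 5)).
Integrate each term; A/(z−a) gives A·log|z−a|; the (Bz+D)/(z²+p²) term gives a log and an atan.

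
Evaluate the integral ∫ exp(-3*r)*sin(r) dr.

-3*exp(-3*r)*sin(r)/10 - exp(-3*r)*cos(r)/10 + C

Let I denote the integral. Integrate by parts with u = sin(r), dv = exp(-3*r) dr, so v = -exp(-3*r)/3: I = -exp(-3*r)*sin(r)/3 + (1/3)·∫ exp(-3*r)*cos(r) dr.
Apply parts again with u = cos(r), dv = exp(-3*r) dr: ∫ exp(-3*r)*cos(r) dr = -exp(-3*r)*cos(r)/3 − (1/3)·I. Substituting back brings back I: I = -exp(-3*r)*sin(r)/3 - exp(-3*r)*cos(r)/9 − (1/9)·I.
Solving for I: (1 + 1/9)·I equals the remaining terms, so I = (9/10)·(-exp(-3*r)*sin(r)/3 - exp(-3*r)*cos(r)/9).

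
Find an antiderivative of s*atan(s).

Use integration by parts with u = arctan(s), dv = s ds.
Then du = 1/(s**2 + 1) ds.

s**2*atan(s)/2 - s/2 + atan(s)/2 + C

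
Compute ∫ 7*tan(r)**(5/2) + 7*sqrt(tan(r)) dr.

Let u = tan(r), so du = (tan(r)**2 + 1) dr.
Rewriting, the integral becomes 7·∫ √u du = 7·(2/3)u^(3/2).
Substituting back, u = tan(r).

14*tan(r)**(3/2)/3 + C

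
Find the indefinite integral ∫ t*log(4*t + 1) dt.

t**2*log(4*t + 1)/2 - t**2/4 + t/8 - log(4*t + 1)/32 + C

Use integration by parts with u = log(4*t + 1), dv = t dt.
Then du = 4/(4*t + 1) dt and v = t**2/2.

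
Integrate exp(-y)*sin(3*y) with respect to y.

Let I denote the integral. Integrate by parts with u = sin(3*y), dv = exp(-y) dy, so v = -exp(-y): I = -exp(-y)*sin(3*y) + 3·∫ exp(-y)*cos(3*y) dy.
Apply parts again with u = cos(3*y), dv = exp(-y) dy: ∫ exp(-y)*cos(3*y) dy = -exp(-y)*cos(3*y) − 3·I. Substituting back brings back I: I = -exp(-y)*sin(3*y) - 3*exp(-y)*cos(3*y) − 9·I.
Solving for I: (1 + 9)·I equals the remaining terms, so I = (1/10)·(-exp(-y)*sin(3*y) - 3*exp(-y)*cos(3*y)).

-exp(-y)*sin(3*y)/10 - 3*exp(-y)*cos(3*y)/10 + C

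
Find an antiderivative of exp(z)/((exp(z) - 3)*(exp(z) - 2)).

log(exp(z) - 3) - log(exp(z) - 2) + C

Let u = e^z, du = e^z dz.
The integral becomes ∫ du/((u-2)(u-3)); decompose into partial fractions.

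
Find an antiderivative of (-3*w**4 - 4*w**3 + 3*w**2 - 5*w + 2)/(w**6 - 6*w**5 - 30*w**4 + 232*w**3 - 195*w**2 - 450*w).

Factor the denominator: w*(w - 5)**2*(w - 3)*(w + 1)*(w + 6).
Partial-fraction decomposition: 1442/(16335*(w + 6)) + 11/(720*(w + 1)) - 337/(432*(w - 3)) + 74159/(108900*(w - 5)) - 2323/(660*(w - 5)**2) - 1/(225*w).
Integrate each term; A/(w−a) gives A·log|w−a|; A/(w−a)² gives −A/(w−a).

-log(w)/225 + 74159*log(w - 5)/108900 - 337*log(w - 3)/432 + 11*log(w + 1)/720 + 1442*log(w + 6)/16335 + 2323/(660*w - 3300) + C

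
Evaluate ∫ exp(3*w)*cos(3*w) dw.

exp(3*w)*sin(3*w)/6 + exp(3*w)*cos(3*w)/6 + C

Let I denote the integral. Integrate by parts with u = cos(3*w), dv = exp(3*w) dw, so v = exp(3*w)/3: I = exp(3*w)*cos(3*w)/3 + ∫ exp(3*w)*sin(3*w) dw.
Apply parts again with u = sin(3*w), dv = exp(3*w) dw: ∫ exp(3*w)*sin(3*w) dw = exp(3*w)*sin(3*w)/3 − I. Substituting back brings back I: I = exp(3*w)*sin(3*w)/3 + exp(3*w)*cos(3*w)/3 − I.
Solving for I: (1 + 1)·I equals the remaining terms, so I = (1/2)·(exp(3*w)*sin(3*w)/3 + exp(3*w)*cos(3*w)/3).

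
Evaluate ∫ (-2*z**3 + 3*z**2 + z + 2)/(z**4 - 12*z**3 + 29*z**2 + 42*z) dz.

Factor the denominator: z*(z - 7)*(z - 6)*(z + 1).
Partial-fraction decomposition: -3/(28*(z + 1)) + 158/(21*(z - 6)) - 265/(28*(z - 7)) + 1/(21*z).
Integrate each term: A/(z−a) contributes A·log|z−a|.

log(z)/21 - 265*log(z - 7)/28 + 158*log(z - 6)/21 - 3*log(z + 1)/28 + C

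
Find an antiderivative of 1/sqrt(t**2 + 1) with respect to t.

log(t + sqrt(t**2 + 1)) + C

Substitute t = tan(θ), so dt = sec(θ)^2 dθ and the radical becomes sqrt(t**2 + 1) = sec(θ) by the Pythagorean identity.
Integrate the resulting trig expression in θ, then back-substitute tan(θ) = t, sec(θ) = sqrt(t**2 + 1) (absorbing any constant into C).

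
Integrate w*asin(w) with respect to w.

w**2*asin(w)/2 + w*sqrt(-w**2 + 1)/4 - asin(w)/4 + C

Use integration by parts with u = arcsin(w), dv = w dw.
Then du = 1/sqrt(-w**2 + 1) dw.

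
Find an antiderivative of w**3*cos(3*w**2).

Let u = w², du = 2w dw; rewrite as (1/2)∫ u^1·cos(3u) du.
Now integrate by parts 1 time.

w**2*sin(3*w**2)/6 + cos(3*w**2)/18 + C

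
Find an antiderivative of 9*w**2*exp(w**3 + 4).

Let u = w**3 + 4, so du = (3*w**2) dw.
Rewriting, the integral becomes 3·∫ e^u du = 3·e^u.
Substituting back, u = w**3 + 4.

3*exp(w**3 + 4) + C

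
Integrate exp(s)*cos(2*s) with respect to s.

2*exp(s)*sin(2*s)/5 + exp(s)*cos(2*s)/5 + C

Let I denote the integral. Integrate by parts with u = cos(2*s), dv = exp(s) ds, so v = exp(s): I = exp(s)*cos(2*s) + 2·∫ exp(s)*sin(2*s) ds.
Apply parts again with u = sin(2*s), dv = exp(s) ds: ∫ exp(s)*sin(2*s) ds = exp(s)*sin(2*s) − 2·I. Substituting back brings back I: I = 2*exp(s)*sin(2*s) + exp(s)*cos(2*s) − 4·I.
Solving for I: (1 + 4)·I equals the remaining terms, so I = (1/5)·(2*exp(s)*sin(2*s) + exp(s)*cos(2*s)).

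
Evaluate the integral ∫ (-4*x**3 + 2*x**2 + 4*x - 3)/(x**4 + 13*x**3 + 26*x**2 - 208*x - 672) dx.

-211*log(x - 4)/880 - 269*log(x + 4)/48 + 909*log(x + 6)/20 - 1439*log(x + 7)/33 + C

Factor the denominator: (x - 4)*(x + 4)*(x + 6)*(x + 7).
Partial-fraction decomposition: -1439/(33*(x + 7)) + 909/(20*(x + 6)) - 269/(48*(x + 4)) - 211/(880*(x - 4)).
Integrate each term: A/(x−a) contributes A·log|x−a|.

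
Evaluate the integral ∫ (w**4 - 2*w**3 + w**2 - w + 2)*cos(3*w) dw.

Use integration by parts with u = w**4 - 2*w**3 + w**2 - w + 2, dv = cos(3*w) dw, so v = sin(3*w)/3.
Apply parts 4 times (tabular method): alternate signs, differentiate u down to 0, integrate dv up.

w**4*sin(3*w)/3 - 2*w**3*sin(3*w)/3 + 4*w**3*cos(3*w)/9 - w**2*sin(3*w)/9 - 2*w**2*cos(3*w)/3 + w*sin(3*w)/9 - 2*w*cos(3*w)/27 + 56*sin(3*w)/81 + cos(3*w)/27 + C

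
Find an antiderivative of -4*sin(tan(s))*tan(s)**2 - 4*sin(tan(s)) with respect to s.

Let u = tan(s), so du = (tan(s)**2 + 1) ds.
Rewriting, the integral becomes -4·∫ sin(u) du = -4·-cos(u).
Substituting back, u = tan(s).

4*cos(tan(s)) + C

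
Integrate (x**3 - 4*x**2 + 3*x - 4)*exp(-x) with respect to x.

(-x**3 + x**2 - x + 3)*exp(-x) + C

Use integration by parts with u = x**3 - 4*x**2 + 3*x - 4, dv = exp(-x) dx, so v = -exp(-x).
Apply parts 3 times (tabular method): alternate signs, differentiate u down to 0, integrate dv up.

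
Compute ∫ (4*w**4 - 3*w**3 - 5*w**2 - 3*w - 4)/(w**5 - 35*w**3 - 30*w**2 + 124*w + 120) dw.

Factor the denominator: (w - 6)*(w - 2)*(w + 1)*(w + 2)*(w + 5).
Partial-fraction decomposition: 251/(84*(w + 5)) - 35/(48*(w + 2)) + 1/(84*(w + 1)) - 5/(168*(w - 2)) + 197/(112*(w - 6)).
Integrate each term: A/(w−a) contributes A·log|w−a|.

197*log(w - 6)/112 - 5*log(w - 2)/168 + log(w + 1)/84 - 35*log(w + 2)/48 + 251*log(w + 5)/84 + C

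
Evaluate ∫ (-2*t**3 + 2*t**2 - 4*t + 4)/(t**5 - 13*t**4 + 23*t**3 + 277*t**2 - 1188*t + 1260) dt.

-51*log(t - 7)/20 + 95*log(t - 6)/33 - 11*log(t - 3)/24 + 3*log(t - 2)/35 + 27*log(t + 5)/616 + C

Factor the denominator: (t - 7)*(t - 6)*(t - 3)*(t - 2)*(t + 5).
Partial-fraction decomposition: 27/(616*(t + 5)) + 3/(35*(t - 2)) - 11/(24*(t - 3)) + 95/(33*(t - 6)) - 51/(20*(t - 7)).
Integrate each term: A/(t−a) contributes A·log|t−a|.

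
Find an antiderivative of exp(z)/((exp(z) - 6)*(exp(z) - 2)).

Let u = e^z, du = e^z dz.
The integral becomes ∫ du/((u-6)(u-2)); decompose into partial fractions.

log(exp(z) - 6)/4 - log(exp(z) - 2)/4 + C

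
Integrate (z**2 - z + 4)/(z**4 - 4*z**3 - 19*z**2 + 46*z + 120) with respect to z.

3*log(z - 5)/7 - 8*log(z - 4)/21 + 5*log(z + 2)/21 - 2*log(z + 3)/7 + C

Factor the denominator: (z - 5)*(z - 4)*(z + 2)*(z + 3).
Partial-fraction decomposition: -2/(7*(z + 3)) + 5/(21*(z + 2)) - 8/(21*(z - 4)) + 3/(7*(z - 5)).
Integrate each term: A/(z−a) contributes A·log|z−a|.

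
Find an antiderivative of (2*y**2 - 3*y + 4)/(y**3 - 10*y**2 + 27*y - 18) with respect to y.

58*log(y - 6)/15 - 13*log(y - 3)/6 + 3*log(y - 1)/10 + C

Factor the denominator: (y - 6)*(y - 3)*(y - 1).
Partial-fraction decomposition: 3/(10*(y - 1)) - 13/(6*(y - 3)) + 58/(15*(y - 6)).
Integrate each term: A/(y−a) contributes A·log|y−a|.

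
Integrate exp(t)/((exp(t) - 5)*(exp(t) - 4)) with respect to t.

log(exp(t) - 5) - log(exp(t) - 4) + C

Let u = e^t, du = e^t dt.
The integral becomes ∫ du/((u-5)(u-4)); decompose into partial fractions.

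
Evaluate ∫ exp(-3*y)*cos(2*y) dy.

Let I denote the integral. Integrate by parts with u = cos(2*y), dv = exp(-3*y) dy, so v = -exp(-3*y)/3: I = -exp(-3*y)*cos(2*y)/3 − (2/3)·∫ exp(-3*y)*sin(2*y) dy.
Apply parts again with u = sin(2*y), dv = exp(-3*y) dy: ∫ exp(-3*y)*sin(2*y) dy = -exp(-3*y)*sin(2*y)/3 + (2/3)·I. Substituting back brings back I: I = 2*exp(-3*y)*sin(2*y)/9 - exp(-3*y)*cos(2*y)/3 − (4/9)·I.
Solving for I: (1 + 4/9)·I equals the remaining terms, so I = (9/13)·(2*exp(-3*y)*sin(2*y)/9 - exp(-3*y)*cos(2*y)/3).

2*exp(-3*y)*sin(2*y)/13 - 3*exp(-3*y)*cos(2*y)/13 + C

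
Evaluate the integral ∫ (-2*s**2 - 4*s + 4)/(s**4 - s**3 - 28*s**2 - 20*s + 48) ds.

Factor the denominator: (s - 6)*(s - 1)*(s + 2)*(s + 4).
Partial-fraction decomposition: 3/(25*(s + 4)) + 1/(12*(s + 2)) + 2/(75*(s - 1)) - 23/(100*(s - 6)).
Integrate each term: A/(s−a) contributes A·log|s−a|.

-23*log(s - 6)/100 + 2*log(s - 1)/75 + log(s + 2)/12 + 3*log(s + 4)/25 + C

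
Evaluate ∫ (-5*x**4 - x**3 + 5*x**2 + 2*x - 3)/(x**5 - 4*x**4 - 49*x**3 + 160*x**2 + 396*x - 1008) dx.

-6046*log(x - 7)/975 + 1259*log(x - 4)/420 - 67*log(x - 2)/400 + 57*log(x + 3)/175 - 2033*log(x + 6)/1040 + C

Factor the denominator: (x - 7)*(x - 4)*(x - 2)*(x + 3)*(x + 6).
Partial-fraction decomposition: -2033/(1040*(x + 6)) + 57/(175*(x + 3)) - 67/(400*(x - 2)) + 1259/(420*(x - 4)) - 6046/(975*(x - 7)).
Integrate each term: A/(x−a) contributes A·log|x−a|.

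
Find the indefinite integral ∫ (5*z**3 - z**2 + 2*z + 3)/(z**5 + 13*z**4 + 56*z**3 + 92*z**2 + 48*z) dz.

Factor the denominator: z*(z + 1)*(z + 2)*(z + 4)*(z + 6).
Partial-fraction decomposition: -75/(16*(z + 6)) + 341/(48*(z + 4)) - 45/(16*(z + 2)) + 1/(3*(z + 1)) + 1/(16*z).
Integrate each term: A/(z−a) contributes A·log|z−a|.

log(z)/16 + log(z + 1)/3 - 45*log(z + 2)/16 + 341*log(z + 4)/48 - 75*log(z + 6)/16 + C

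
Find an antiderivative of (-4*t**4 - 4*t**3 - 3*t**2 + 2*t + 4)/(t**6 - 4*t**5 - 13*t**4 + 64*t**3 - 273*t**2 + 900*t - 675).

-3061*log(t - 5)/2720 + 449*log(t - 3)/576 - log(t - 1)/96 + 2081*log(t + 5)/16320 + 35*log(t**2 + 9)/306 - 13*atan(t/3)/612 + C

Factor the denominator: (t - 5)*(t - 3)*(t - 1)*(t + 5)*(t**2 + 9).
Partial-fraction decomposition: (140*t - 39)/(612*(t**2 + 9)) + 2081/(16320*(t + 5)) - 1/(96*(t - 1)) + 449/(576*(t - 3)) - 3061/(2720*(t - 5)).
Integrate each term; A/(t−a) gives A·log|t−a|; the (Bt+D)/(t²+p²) term gives a log and an atan.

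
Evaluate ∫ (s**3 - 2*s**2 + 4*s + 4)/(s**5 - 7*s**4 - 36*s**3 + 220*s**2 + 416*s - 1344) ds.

277*log(s - 7)/605 - 43*log(s - 6)/100 + log(s - 2)/60 - 404*log(s + 4)/9075 - 9/(55*s + 220) + C

Factor the denominator: (s - 7)*(s - 6)*(s - 2)*(s + 4)**2.
Partial-fraction decomposition: -404/(9075*(s + 4)) + 9/(55*(s + 4)**2) + 1/(60*(s - 2)) - 43/(100*(s - 6)) + 277/(605*(s - 7)).
Integrate each term; A/(s−a) gives A·log|s−a|; A/(s−a)² gives −A/(s−a).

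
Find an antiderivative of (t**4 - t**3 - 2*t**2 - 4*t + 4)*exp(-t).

Use integration by parts with u = t**4 - t**3 - 2*t**2 - 4*t + 4, dv = exp(-t) dt, so v = -exp(-t).
Apply parts 4 times (tabular method): alternate signs, differentiate u down to 0, integrate dv up.

(-t**4 - 3*t**3 - 7*t**2 - 10*t - 14)*exp(-t) + C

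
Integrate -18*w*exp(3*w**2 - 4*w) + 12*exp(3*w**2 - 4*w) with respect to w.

Let u = 3*w**2 - 4*w, so du = (6*w - 4) dw.
Rewriting, the integral becomes -3·∫ e^u du = -3·e^u.
Substituting back, u = 3*w**2 - 4*w.

-3*exp(3*w**2 - 4*w) + C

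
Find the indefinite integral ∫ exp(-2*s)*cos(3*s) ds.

Let I denote the integral. Integrate by parts with u = cos(3*s), dv = exp(-2*s) ds, so v = -exp(-2*s)/2: I = -exp(-2*s)*cos(3*s)/2 − (3/2)·∫ exp(-2*s)*sin(3*s) ds.
Apply parts again with u = sin(3*s), dv = exp(-2*s) ds: ∫ exp(-2*s)*sin(3*s) ds = -exp(-2*s)*sin(3*s)/2 + (3/2)·I. Substituting back brings back I: I = 3*exp(-2*s)*sin(3*s)/4 - exp(-2*s)*cos(3*s)/2 − (9/4)·I.
Solving for I: (1 + 9/4)·I equals the remaining terms, so I = (4/13)·(3*exp(-2*s)*sin(3*s)/4 - exp(-2*s)*cos(3*s)/2).

3*exp(-2*s)*sin(3*s)/13 - 2*exp(-2*s)*cos(3*s)/13 + C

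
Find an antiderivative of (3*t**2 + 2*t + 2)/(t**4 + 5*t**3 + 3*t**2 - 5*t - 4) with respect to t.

Factor the denominator: (t - 1)*(t + 1)**2*(t + 4).
Partial-fraction decomposition: -14/(15*(t + 4)) + 7/(12*(t + 1)) - 1/(2*(t + 1)**2) + 7/(20*(t - 1)).
Integrate each term; A/(t−a) gives A·log|t−a|; A/(t−a)² gives −A/(t−a).

7*log(t - 1)/20 + 7*log(t + 1)/12 - 14*log(t + 4)/15 + 1/(2*t + 2) + C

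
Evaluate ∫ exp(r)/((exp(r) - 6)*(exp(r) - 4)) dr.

log(exp(r) - 6)/2 - log(exp(r) - 4)/2 + C

Let u = e^r, du = e^r dr.
The integral becomes ∫ du/((u-6)(u-4)); decompose into partial fractions.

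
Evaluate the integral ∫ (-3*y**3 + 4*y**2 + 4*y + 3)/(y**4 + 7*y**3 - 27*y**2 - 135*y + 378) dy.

-14*log(y - 3)/27 + 257*log(y + 6)/27 - 12*log(y + 7) + 1/(3*y - 9) + C

Factor the denominator: (y - 3)**2*(y + 6)*(y + 7).
Partial-fraction decomposition: -12/(y + 7) + 257/(27*(y + 6)) - 14/(27*(y - 3)) - 1/(3*(y - 3)**2).
Integrate each term; A/(y−a) gives A·log|y−a|; A/(y−a)² gives −A/(y−a).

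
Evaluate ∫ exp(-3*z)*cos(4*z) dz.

4*exp(-3*z)*sin(4*z)/25 - 3*exp(-3*z)*cos(4*z)/25 + C

Let I denote the integral. Integrate by parts with u = cos(4*z), dv = exp(-3*z) dz, so v = -exp(-3*z)/3: I = -exp(-3*z)*cos(4*z)/3 − (4/3)·∫ exp(-3*z)*sin(4*z) dz.
Apply parts again with u = sin(4*z), dv = exp(-3*z) dz: ∫ exp(-3*z)*sin(4*z) dz = -exp(-3*z)*sin(4*z)/3 + (4/3)·I. Substituting back brings back I: I = 4*exp(-3*z)*sin(4*z)/9 - exp(-3*z)*cos(4*z)/3 − (16/9)·I.
Solving for I: (1 + 16/9)·I equals the remaining terms, so I = (9/25)·(4*exp(-3*z)*sin(4*z)/9 - exp(-3*z)*cos(4*z)/3).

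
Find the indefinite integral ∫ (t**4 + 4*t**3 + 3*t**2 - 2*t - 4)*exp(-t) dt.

Use integration by parts with u = t**4 + 4*t**3 + 3*t**2 - 2*t - 4, dv = exp(-t) dt, so v = -exp(-t).
Apply parts 4 times (tabular method): alternate signs, differentiate u down to 0, integrate dv up.

(-t**4 - 8*t**3 - 27*t**2 - 52*t - 48)*exp(-t) + C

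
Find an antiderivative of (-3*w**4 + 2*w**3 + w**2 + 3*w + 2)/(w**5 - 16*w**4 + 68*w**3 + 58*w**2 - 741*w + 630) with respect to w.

Factor the denominator: (w - 7)*(w - 6)*(w - 5)*(w - 1)*(w + 3).
Partial-fraction decomposition: -59/(576*(w + 3)) - 1/(96*(w - 1)) - 1583/(64*(w - 5)) + 680/(9*(w - 6)) - 1289/(24*(w - 7)).
Integrate each term: A/(w−a) contributes A·log|w−a|.

-1289*log(w - 7)/24 + 680*log(w - 6)/9 - 1583*log(w - 5)/64 - log(w - 1)/96 - 59*log(w + 3)/576 + C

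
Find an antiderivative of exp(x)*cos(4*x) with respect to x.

Let I denote the integral. Integrate by parts with u = cos(4*x), dv = exp(x) dx, so v = exp(x): I = exp(x)*cos(4*x) + 4·∫ exp(x)*sin(4*x) dx.
Apply parts again with u = sin(4*x), dv = exp(x) dx: ∫ exp(x)*sin(4*x) dx = exp(x)*sin(4*x) − 4·I. Substituting back brings back I: I = 4*exp(x)*sin(4*x) + exp(x)*cos(4*x) − 16·I.
Solving for I: (1 + 16)·I equals the remaining terms, so I = (1/17)·(4*exp(x)*sin(4*x) + exp(x)*cos(4*x)).

4*exp(x)*sin(4*x)/17 + exp(x)*cos(4*x)/17 + C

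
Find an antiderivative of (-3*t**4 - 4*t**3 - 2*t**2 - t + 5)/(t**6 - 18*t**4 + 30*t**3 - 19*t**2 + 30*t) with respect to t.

log(t)/6 - 367*log(t - 3)/240 + 17*log(t - 2)/14 + 283*log(t + 5)/1456 - 3*log(t**2 + 1)/130 + 17*atan(t)/130 + C

Factor the denominator: t*(t - 3)*(t - 2)*(t + 5)*(t**2 + 1).
Partial-fraction decomposition: -(6*t - 17)/(130*(t**2 + 1)) + 283/(1456*(t + 5)) + 17/(14*(t - 2)) - 367/(240*(t - 3)) + 1/(6*t).
Integrate each term; A/(t−a) gives A·log|t−a|; the (Bt+D)/(t²+p²) term gives a log and an atan.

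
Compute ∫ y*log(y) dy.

Use integration by parts with u = log(y), dv = y dy.
Then du = 1/y dy and v = y**2/2.

y**2*log(y)/2 - y**2/4 + C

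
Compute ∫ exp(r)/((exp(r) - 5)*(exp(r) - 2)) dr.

log(exp(r) - 5)/3 - log(exp(r) - 2)/3 + C

Let u = e^r, du = e^r dr.
The integral becomes ∫ du/((u-5)(u-2)); decompose into partial fractions.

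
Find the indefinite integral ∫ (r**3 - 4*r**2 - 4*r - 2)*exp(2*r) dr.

(4*r**3 - 22*r**2 + 6*r - 11)*exp(2*r)/8 + C

Use integration by parts with u = r**3 - 4*r**2 - 4*r - 2, dv = exp(2*r) dr, so v = exp(2*r)/2.
Apply parts 3 times (tabular method): alternate signs, differentiate u down to 0, integrate dv up.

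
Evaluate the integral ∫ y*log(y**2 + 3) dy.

y**2*log(y**2 + 3)/2 - y**2/2 + 3*log(y**2 + 3)/2 + C

Let u = y**2 + 3, so du = (2*y) dy.
The integral becomes (1/2)·∫ log(u) du; integrate by parts with u′=log(u), dv′=du.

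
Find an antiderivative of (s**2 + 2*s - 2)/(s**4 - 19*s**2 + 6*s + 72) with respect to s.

124*log(s - 3)/1225 - log(s + 2)/25 - 3*log(s + 4)/49 - 13/(35*s - 105) + C

Factor the denominator: (s - 3)**2*(s + 2)*(s + 4).
Partial-fraction decomposition: -3/(49*(s + 4)) - 1/(25*(s + 2)) + 124/(1225*(s - 3)) + 13/(35*(s - 3)**2).
Integrate each term; A/(s−a) gives A·log|s−a|; A/(s−a)² gives −A/(s−a).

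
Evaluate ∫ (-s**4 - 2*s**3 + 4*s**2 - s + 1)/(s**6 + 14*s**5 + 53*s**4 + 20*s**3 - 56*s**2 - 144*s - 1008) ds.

-17*log(s - 2)/2880 - log(s + 3)/60 - 713*log(s + 6)/960 + 1511*log(s + 7)/1908 - 113*log(s**2 + 4)/8480 + 13*atan(s/2)/530 + C

Factor the denominator: (s - 2)*(s + 3)*(s + 6)*(s + 7)*(s**2 + 4).
Partial-fraction decomposition: -(113*s - 208)/(4240*(s**2 + 4)) + 1511/(1908*(s + 7)) - 713/(960*(s + 6)) - 1/(60*(s + 3)) - 17/(2880*(s - 2)).
Integrate each term; A/(s−a) gives A·log|s−a|; the (Bs+D)/(s²+p²) term gives a log and an atan.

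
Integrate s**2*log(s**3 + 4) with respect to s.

Let u = s**3 + 4, so du = (3*s**2) ds.
The integral becomes (1/3)·∫ log(u) du; integrate by parts with u′=log(u), dv′=du.

s**3*log(s**3 + 4)/3 - s**3/3 + 4*log(s**3 + 4)/3 + C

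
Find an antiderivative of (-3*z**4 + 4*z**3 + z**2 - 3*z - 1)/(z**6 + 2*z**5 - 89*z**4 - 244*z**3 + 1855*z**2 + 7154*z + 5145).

-275701*log(z - 7)/2822400 - log(z + 1)/768 + 167*log(z + 3)/800 - 73*log(z + 5)/72 + 4253*log(z + 7)/4704 + 1451/(3360*z - 23520) + C

Factor the denominator: (z - 7)**2*(z + 1)*(z + 3)*(z + 5)*(z + 7).
Partial-fraction decomposition: 4253/(4704*(z + 7)) - 73/(72*(z + 5)) + 167/(800*(z + 3)) - 1/(768*(z + 1)) - 275701/(2822400*(z - 7)) - 1451/(3360*(z - 7)**2).
Integrate each term; A/(z−a) gives A·log|z−a|; A/(z−a)² gives −A/(z−a).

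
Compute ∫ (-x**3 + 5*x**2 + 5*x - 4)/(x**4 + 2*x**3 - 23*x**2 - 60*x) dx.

log(x)/15 + 7*log(x - 5)/120 + 53*log(x + 3)/24 - 10*log(x + 4)/3 + C

Factor the denominator: x*(x - 5)*(x + 3)*(x + 4).
Partial-fraction decomposition: -10/(3*(x + 4)) + 53/(24*(x + 3)) + 7/(120*(x - 5)) + 1/(15*x).
Integrate each term: A/(x−a) contributes A·log|x−a|.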